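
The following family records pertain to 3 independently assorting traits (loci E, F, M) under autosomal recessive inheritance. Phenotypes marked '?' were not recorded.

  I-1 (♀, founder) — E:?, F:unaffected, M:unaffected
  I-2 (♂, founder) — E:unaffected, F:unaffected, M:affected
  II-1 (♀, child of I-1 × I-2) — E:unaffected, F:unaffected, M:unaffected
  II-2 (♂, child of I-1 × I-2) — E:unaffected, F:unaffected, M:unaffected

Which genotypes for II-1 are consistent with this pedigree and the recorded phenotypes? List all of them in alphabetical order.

II-1 ∈ {EE FF Mm, EE Ff Mm, Ee FF Mm, Ee Ff Mm}

E/I-1 ? ·: EE|Ee|ee
E/I-2 un ·: EE|Ee
E/II-1 un I-1×I-2: EE|Ee
E/II-2 un I-1×I-2: EE|Ee
⇒ E over [I-1,I-2,II-1,II-2]: 15 consistent
F/I-1 un ·: FF|Ff
F/I-2 un ·: FF|Ff
F/II-1 un I-1×I-2: FF|Ff
F/II-2 un I-1×I-2: FF|Ff
⇒ F over [I-1,I-2,II-1,II-2]: 13 consistent
M/I-1 un ·: MM|Mm
M/I-2 aff ·: mm
M/II-1 un I-1×I-2: Mm
M/II-2 un I-1×I-2: Mm
⇒ M over [I-1,I-2,II-1,II-2]: 2 consistent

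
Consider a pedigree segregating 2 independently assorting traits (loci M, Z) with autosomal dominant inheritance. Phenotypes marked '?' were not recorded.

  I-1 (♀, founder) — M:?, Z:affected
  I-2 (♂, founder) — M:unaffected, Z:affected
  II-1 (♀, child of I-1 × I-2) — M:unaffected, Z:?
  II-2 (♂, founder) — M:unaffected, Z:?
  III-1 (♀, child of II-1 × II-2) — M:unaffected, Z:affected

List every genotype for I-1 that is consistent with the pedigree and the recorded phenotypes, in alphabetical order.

M/I-1 ? ·: mm|Mm
M/I-2 un ·: mm
M/II-1 un I-1×I-2: mm
M/II-2 un ·: mm
M/III-1 un II-1×II-2: mm
⇒ M over [I-1,I-2,II-1,II-2,III-1]: 2 consistent
Z/I-1 aff ·: Zz|ZZ
Z/I-2 aff ·: Zz|ZZ
Z/II-1 ? I-1×I-2: zz|Zz|ZZ
Z/II-2 ? ·: zz|Zz|ZZ
Z/III-1 aff II-1×II-2: Zz|ZZ
⇒ Z over [I-1,I-2,II-1,II-2,III-1]: 33 consistent

I-1 ∈ {Mm ZZ, Mm Zz, mm ZZ, mm Zz}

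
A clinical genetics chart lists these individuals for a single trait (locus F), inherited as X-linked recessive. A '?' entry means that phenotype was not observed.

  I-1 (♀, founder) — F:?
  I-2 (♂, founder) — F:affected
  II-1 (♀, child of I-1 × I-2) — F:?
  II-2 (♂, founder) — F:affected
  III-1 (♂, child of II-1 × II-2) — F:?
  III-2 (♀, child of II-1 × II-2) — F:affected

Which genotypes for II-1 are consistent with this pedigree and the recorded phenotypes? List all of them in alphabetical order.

II-1 ∈ {X^FX^f, X^fX^f}

F/I-1 ? ·: X^FX^F|X^FX^f|X^fX^f
F/I-2 aff ·: X^fY
F/II-1 ? I-1×I-2: X^FX^f|X^fX^f
F/II-2 aff ·: X^fY
F/III-1 ? II-1×II-2: X^FY|X^fY
F/III-2 aff II-1×II-2: X^fX^f
⇒ F over [I-1,I-2,II-1,II-2,III-1,III-2]: 6 consistent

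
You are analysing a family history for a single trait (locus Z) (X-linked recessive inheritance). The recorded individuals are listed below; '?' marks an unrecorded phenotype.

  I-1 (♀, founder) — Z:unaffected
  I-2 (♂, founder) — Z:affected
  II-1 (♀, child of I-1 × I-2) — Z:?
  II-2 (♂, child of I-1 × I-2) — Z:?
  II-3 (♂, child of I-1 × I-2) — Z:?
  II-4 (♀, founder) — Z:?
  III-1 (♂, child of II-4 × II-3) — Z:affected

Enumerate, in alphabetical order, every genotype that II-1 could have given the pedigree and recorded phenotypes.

Z/I-1 un ·: X^ZX^Z|X^ZX^z
Z/I-2 aff ·: X^zY
Z/II-1 ? I-1×I-2: X^ZX^z|X^zX^z
Z/II-2 ? I-1×I-2: X^ZY|X^zY
Z/II-3 ? I-1×I-2: X^ZY|X^zY
Z/II-4 ? ·: X^ZX^z|X^zX^z
Z/III-1 aff II-4×II-3: X^zY
⇒ Z over [I-1,I-2,II-1,II-2,II-3,II-4,III-1]: 18 consistent

II-1 ∈ {X^ZX^z, X^zX^z}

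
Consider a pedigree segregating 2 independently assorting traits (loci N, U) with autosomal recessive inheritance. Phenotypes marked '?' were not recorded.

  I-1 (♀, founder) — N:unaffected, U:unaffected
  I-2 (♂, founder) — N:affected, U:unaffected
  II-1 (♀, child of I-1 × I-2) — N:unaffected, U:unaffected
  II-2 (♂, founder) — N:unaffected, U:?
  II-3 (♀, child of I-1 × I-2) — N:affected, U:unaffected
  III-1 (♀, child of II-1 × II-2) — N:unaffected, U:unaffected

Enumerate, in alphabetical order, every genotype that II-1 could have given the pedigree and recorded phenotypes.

II-1 ∈ {Nn UU, Nn Uu}

N/I-1 un ·: Nn
N/I-2 aff ·: nn
N/II-1 un I-1×I-2: Nn
N/II-2 un ·: NN|Nn
N/II-3 aff I-1×I-2: nn
N/III-1 un II-1×II-2: NN|Nn
⇒ N over [I-1,I-2,II-1,II-2,II-3,III-1]: 4 consistent
U/I-1 un ·: UU|Uu
U/I-2 un ·: UU|Uu
U/II-1 un I-1×I-2: UU|Uu
U/II-2 ? ·: UU|Uu|uu
U/II-3 un I-1×I-2: UU|Uu
U/III-1 un II-1×II-2: UU|Uu
⇒ U over [I-1,I-2,II-1,II-2,II-3,III-1]: 58 consistent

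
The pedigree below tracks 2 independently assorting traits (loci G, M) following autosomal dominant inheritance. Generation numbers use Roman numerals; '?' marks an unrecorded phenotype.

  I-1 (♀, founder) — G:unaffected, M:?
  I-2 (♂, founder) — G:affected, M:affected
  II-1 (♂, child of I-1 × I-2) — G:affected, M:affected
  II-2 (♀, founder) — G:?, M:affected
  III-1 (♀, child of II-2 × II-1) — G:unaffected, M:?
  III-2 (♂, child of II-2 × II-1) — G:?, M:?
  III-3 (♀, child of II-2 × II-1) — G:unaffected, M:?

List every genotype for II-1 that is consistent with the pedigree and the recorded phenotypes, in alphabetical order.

G/I-1 un ·: gg
G/I-2 aff ·: Gg|GG
G/II-1 aff I-1×I-2: Gg
G/II-2 ? ·: gg|Gg
G/III-1 un II-2×II-1: gg
G/III-2 ? II-2×II-1: gg|Gg|GG
G/III-3 un II-2×II-1: gg
⇒ G over [I-1,I-2,II-1,II-2,III-1,III-2,III-3]: 10 consistent
M/I-1 ? ·: mm|Mm|MM
M/I-2 aff ·: Mm|MM
M/II-1 aff I-1×I-2: Mm|MM
M/II-2 aff ·: Mm|MM
M/III-1 ? II-2×II-1: mm|Mm|MM
M/III-2 ? II-2×II-1: mm|Mm|MM
M/III-3 ? II-2×II-1: mm|Mm|MM
⇒ M over [I-1,I-2,II-1,II-2,III-1,III-2,III-3]: 211 consistent

II-1 ∈ {Gg MM, Gg Mm}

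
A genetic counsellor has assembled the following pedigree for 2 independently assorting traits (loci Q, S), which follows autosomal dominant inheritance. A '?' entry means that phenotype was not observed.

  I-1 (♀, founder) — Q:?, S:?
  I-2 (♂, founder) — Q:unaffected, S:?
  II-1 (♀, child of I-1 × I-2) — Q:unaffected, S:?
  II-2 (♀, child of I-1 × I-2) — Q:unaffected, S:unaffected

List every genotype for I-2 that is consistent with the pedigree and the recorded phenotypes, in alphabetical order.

I-2 ∈ {qq Ss, qq ss}

Q/I-1 ? ·: qq|Qq
Q/I-2 un ·: qq
Q/II-1 un I-1×I-2: qq
Q/II-2 un I-1×I-2: qq
⇒ Q over [I-1,I-2,II-1,II-2]: 2 consistent
S/I-1 ? ·: ss|Ss
S/I-2 ? ·: ss|Ss
S/II-1 ? I-1×I-2: ss|Ss|SS
S/II-2 un I-1×I-2: ss
⇒ S over [I-1,I-2,II-1,II-2]: 8 consistent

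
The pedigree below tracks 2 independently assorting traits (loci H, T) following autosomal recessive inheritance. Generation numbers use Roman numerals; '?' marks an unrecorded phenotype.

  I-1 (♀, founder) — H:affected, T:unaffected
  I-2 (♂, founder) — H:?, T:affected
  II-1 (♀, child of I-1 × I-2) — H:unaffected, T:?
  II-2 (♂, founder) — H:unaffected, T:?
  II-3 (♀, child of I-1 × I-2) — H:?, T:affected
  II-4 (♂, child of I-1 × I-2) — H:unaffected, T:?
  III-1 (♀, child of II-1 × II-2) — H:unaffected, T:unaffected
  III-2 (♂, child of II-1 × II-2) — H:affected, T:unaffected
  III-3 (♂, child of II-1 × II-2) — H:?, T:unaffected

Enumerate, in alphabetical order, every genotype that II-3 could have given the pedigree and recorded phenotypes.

H/I-1 aff ·: hh
H/I-2 ? ·: HH|Hh
H/II-1 un I-1×I-2: Hh
H/II-2 un ·: Hh
H/II-3 ? I-1×I-2: Hh|hh
H/II-4 un I-1×I-2: Hh
H/III-1 un II-1×II-2: HH|Hh
H/III-2 aff II-1×II-2: hh
H/III-3 ? II-1×II-2: HH|Hh|hh
⇒ H over [I-1,I-2,II-1,II-2,II-3,II-4,III-1,III-2,III-3]: 18 consistent
T/I-1 un ·: Tt
T/I-2 aff ·: tt
T/II-1 ? I-1×I-2: Tt|tt
T/II-2 ? ·: TT|Tt|tt
T/II-3 aff I-1×I-2: tt
T/II-4 ? I-1×I-2: Tt|tt
T/III-1 un II-1×II-2: TT|Tt
T/III-2 un II-1×II-2: TT|Tt
T/III-3 un II-1×II-2: TT|Tt
⇒ T over [I-1,I-2,II-1,II-2,II-3,II-4,III-1,III-2,III-3]: 38 consistent

II-3 ∈ {Hh tt, hh tt}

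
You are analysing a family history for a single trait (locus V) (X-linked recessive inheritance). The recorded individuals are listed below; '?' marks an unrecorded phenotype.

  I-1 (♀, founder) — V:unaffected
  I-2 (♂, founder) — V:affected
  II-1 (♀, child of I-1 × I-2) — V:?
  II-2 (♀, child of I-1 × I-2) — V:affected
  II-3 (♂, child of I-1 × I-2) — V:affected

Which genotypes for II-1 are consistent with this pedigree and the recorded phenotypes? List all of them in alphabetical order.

V/I-1 un ·: X^VX^v
V/I-2 aff ·: X^vY
V/II-1 ? I-1×I-2: X^VX^v|X^vX^v
V/II-2 aff I-1×I-2: X^vX^v
V/II-3 aff I-1×I-2: X^vY
⇒ V over [I-1,I-2,II-1,II-2,II-3]: 2 consistent

II-1 ∈ {X^VX^v, X^vX^v}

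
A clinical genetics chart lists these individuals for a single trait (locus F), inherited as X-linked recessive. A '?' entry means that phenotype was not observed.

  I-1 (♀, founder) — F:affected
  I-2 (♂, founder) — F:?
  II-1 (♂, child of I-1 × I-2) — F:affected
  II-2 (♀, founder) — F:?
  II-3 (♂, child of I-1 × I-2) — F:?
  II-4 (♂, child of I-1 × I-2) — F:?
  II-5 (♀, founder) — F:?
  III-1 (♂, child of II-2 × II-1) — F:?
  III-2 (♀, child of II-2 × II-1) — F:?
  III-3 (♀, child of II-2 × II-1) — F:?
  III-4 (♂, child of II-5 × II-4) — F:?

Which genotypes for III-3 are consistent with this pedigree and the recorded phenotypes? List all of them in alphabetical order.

III-3 ∈ {X^FX^f, X^fX^f}

F/I-1 aff ·: X^fX^f
F/I-2 ? ·: X^FY|X^fY
F/II-1 aff I-1×I-2: X^fY
F/II-2 ? ·: X^FX^F|X^FX^f|X^fX^f
F/II-3 ? I-1×I-2: X^fY
F/II-4 ? I-1×I-2: X^fY
F/II-5 ? ·: X^FX^F|X^FX^f|X^fX^f
F/III-1 ? II-2×II-1: X^FY|X^fY
F/III-2 ? II-2×II-1: X^FX^f|X^fX^f
F/III-3 ? II-2×II-1: X^FX^f|X^fX^f
F/III-4 ? II-5×II-4: X^FY|X^fY
⇒ F over [I-1,I-2,II-1,II-2,II-3,II-4,II-5,III-1,III-2,III-3,III-4]: 80 consistent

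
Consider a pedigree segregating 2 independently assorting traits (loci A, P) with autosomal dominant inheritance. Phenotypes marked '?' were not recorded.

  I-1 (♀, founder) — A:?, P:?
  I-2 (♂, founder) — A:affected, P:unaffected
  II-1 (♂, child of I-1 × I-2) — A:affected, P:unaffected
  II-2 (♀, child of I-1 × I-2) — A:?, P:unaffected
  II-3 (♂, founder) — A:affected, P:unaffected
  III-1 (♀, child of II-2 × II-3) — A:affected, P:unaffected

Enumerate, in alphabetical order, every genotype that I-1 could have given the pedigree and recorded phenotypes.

A/I-1 ? ·: aa|Aa|AA
A/I-2 aff ·: Aa|AA
A/II-1 aff I-1×I-2: Aa|AA
A/II-2 ? I-1×I-2: aa|Aa|AA
A/II-3 aff ·: Aa|AA
A/III-1 aff II-2×II-3: Aa|AA
⇒ A over [I-1,I-2,II-1,II-2,II-3,III-1]: 59 consistent
P/I-1 ? ·: pp|Pp
P/I-2 un ·: pp
P/II-1 un I-1×I-2: pp
P/II-2 un I-1×I-2: pp
P/II-3 un ·: pp
P/III-1 un II-2×II-3: pp
⇒ P over [I-1,I-2,II-1,II-2,II-3,III-1]: 2 consistent

I-1 ∈ {AA Pp, AA pp, Aa Pp, Aa pp, aa Pp, aa pp}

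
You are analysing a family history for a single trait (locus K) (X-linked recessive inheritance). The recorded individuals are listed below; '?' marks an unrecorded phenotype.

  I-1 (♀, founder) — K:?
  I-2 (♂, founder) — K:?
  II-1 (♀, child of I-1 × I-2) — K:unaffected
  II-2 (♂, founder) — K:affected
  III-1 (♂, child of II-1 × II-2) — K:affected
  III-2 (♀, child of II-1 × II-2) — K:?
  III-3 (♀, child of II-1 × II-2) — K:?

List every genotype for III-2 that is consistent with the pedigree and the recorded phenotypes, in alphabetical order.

III-2 ∈ {X^KX^k, X^kX^k}

K/I-1 ? ·: X^KX^K|X^KX^k|X^kX^k
K/I-2 ? ·: X^KY|X^kY
K/II-1 un I-1×I-2: X^KX^k
K/II-2 aff ·: X^kY
K/III-1 aff II-1×II-2: X^kY
K/III-2 ? II-1×II-2: X^KX^k|X^kX^k
K/III-3 ? II-1×II-2: X^KX^k|X^kX^k
⇒ K over [I-1,I-2,II-1,II-2,III-1,III-2,III-3]: 16 consistent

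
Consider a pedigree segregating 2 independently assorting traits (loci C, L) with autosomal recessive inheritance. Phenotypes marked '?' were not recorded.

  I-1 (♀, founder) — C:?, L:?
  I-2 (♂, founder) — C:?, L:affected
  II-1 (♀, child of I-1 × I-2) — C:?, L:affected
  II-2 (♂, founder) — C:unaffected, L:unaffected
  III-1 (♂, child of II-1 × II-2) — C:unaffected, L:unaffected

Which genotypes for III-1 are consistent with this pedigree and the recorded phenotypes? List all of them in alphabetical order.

C/I-1 ? ·: CC|Cc|cc
C/I-2 ? ·: CC|Cc|cc
C/II-1 ? I-1×I-2: CC|Cc|cc
C/II-2 un ·: CC|Cc
C/III-1 un II-1×II-2: CC|Cc
⇒ C over [I-1,I-2,II-1,II-2,III-1]: 48 consistent
L/I-1 ? ·: Ll|ll
L/I-2 aff ·: ll
L/II-1 aff I-1×I-2: ll
L/II-2 un ·: LL|Ll
L/III-1 un II-1×II-2: Ll
⇒ L over [I-1,I-2,II-1,II-2,III-1]: 4 consistent

III-1 ∈ {CC Ll, Cc Ll}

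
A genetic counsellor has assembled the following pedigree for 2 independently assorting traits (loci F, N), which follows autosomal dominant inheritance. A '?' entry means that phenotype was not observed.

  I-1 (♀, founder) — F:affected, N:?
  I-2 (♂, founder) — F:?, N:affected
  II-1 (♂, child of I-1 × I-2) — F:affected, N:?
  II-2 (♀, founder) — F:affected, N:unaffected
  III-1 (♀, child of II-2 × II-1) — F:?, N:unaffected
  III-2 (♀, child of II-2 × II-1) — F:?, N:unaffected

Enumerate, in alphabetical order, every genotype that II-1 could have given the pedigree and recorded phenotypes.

F/I-1 aff ·: Ff|FF
F/I-2 ? ·: ff|Ff|FF
F/II-1 aff I-1×I-2: Ff|FF
F/II-2 aff ·: Ff|FF
F/III-1 ? II-2×II-1: ff|Ff|FF
F/III-2 ? II-2×II-1: ff|Ff|FF
⇒ F over [I-1,I-2,II-1,II-2,III-1,III-2]: 85 consistent
N/I-1 ? ·: nn|Nn|NN
N/I-2 aff ·: Nn|NN
N/II-1 ? I-1×I-2: nn|Nn
N/II-2 un ·: nn
N/III-1 un II-2×II-1: nn
N/III-2 un II-2×II-1: nn
⇒ N over [I-1,I-2,II-1,II-2,III-1,III-2]: 7 consistent

II-1 ∈ {FF Nn, FF nn, Ff Nn, Ff nn}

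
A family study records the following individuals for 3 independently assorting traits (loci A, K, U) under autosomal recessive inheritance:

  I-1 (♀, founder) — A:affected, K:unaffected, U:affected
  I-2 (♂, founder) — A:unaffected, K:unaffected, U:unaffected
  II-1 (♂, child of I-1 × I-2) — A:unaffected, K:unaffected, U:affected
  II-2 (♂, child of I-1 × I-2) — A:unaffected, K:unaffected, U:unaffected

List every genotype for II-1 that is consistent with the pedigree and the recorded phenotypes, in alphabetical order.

II-1 ∈ {Aa KK uu, Aa Kk uu}

A/I-1 aff ·: aa
A/I-2 un ·: AA|Aa
A/II-1 un I-1×I-2: Aa
A/II-2 un I-1×I-2: Aa
⇒ A over [I-1,I-2,II-1,II-2]: 2 consistent
K/I-1 un ·: KK|Kk
K/I-2 un ·: KK|Kk
K/II-1 un I-1×I-2: KK|Kk
K/II-2 un I-1×I-2: KK|Kk
⇒ K over [I-1,I-2,II-1,II-2]: 13 consistent
U/I-1 aff ·: uu
U/I-2 un ·: Uu
U/II-1 aff I-1×I-2: uu
U/II-2 un I-1×I-2: Uu
⇒ U over [I-1,I-2,II-1,II-2]: 1 consistent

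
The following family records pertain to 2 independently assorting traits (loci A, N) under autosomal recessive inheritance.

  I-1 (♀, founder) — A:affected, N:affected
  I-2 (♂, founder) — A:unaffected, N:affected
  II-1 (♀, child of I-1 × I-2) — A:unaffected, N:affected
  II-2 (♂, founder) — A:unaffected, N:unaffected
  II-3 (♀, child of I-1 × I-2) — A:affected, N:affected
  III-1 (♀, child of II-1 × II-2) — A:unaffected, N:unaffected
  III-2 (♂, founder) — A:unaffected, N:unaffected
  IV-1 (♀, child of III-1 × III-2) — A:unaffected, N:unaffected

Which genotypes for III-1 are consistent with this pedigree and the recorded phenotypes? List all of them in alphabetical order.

III-1 ∈ {AA Nn, Aa Nn}

A/I-1 aff ·: aa
A/I-2 un ·: Aa
A/II-1 un I-1×I-2: Aa
A/II-2 un ·: AA|Aa
A/II-3 aff I-1×I-2: aa
A/III-1 un II-1×II-2: AA|Aa
A/III-2 un ·: AA|Aa
A/IV-1 un III-1×III-2: AA|Aa
⇒ A over [I-1,I-2,II-1,II-2,II-3,III-1,III-2,IV-1]: 14 consistent
N/I-1 aff ·: nn
N/I-2 aff ·: nn
N/II-1 aff I-1×I-2: nn
N/II-2 un ·: NN|Nn
N/II-3 aff I-1×I-2: nn
N/III-1 un II-1×II-2: Nn
N/III-2 un ·: NN|Nn
N/IV-1 un III-1×III-2: NN|Nn
⇒ N over [I-1,I-2,II-1,II-2,II-3,III-1,III-2,IV-1]: 8 consistent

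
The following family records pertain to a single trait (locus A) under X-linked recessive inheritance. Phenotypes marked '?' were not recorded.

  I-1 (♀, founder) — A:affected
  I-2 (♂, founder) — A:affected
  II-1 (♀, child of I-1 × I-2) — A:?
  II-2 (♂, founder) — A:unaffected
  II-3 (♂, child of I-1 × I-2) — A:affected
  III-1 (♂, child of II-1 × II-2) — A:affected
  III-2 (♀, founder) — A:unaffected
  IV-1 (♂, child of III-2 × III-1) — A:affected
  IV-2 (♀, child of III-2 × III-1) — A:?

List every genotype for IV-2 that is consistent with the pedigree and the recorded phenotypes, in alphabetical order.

IV-2 ∈ {X^AX^a, X^aX^a}

A/I-1 aff ·: X^aX^a
A/I-2 aff ·: X^aY
A/II-1 ? I-1×I-2: X^aX^a
A/II-2 un ·: X^AY
A/II-3 aff I-1×I-2: X^aY
A/III-1 aff II-1×II-2: X^aY
A/III-2 un ·: X^AX^a
A/IV-1 aff III-2×III-1: X^aY
A/IV-2 ? III-2×III-1: X^AX^a|X^aX^a
⇒ A over [I-1,I-2,II-1,II-2,II-3,III-1,III-2,IV-1,IV-2]: 2 consistent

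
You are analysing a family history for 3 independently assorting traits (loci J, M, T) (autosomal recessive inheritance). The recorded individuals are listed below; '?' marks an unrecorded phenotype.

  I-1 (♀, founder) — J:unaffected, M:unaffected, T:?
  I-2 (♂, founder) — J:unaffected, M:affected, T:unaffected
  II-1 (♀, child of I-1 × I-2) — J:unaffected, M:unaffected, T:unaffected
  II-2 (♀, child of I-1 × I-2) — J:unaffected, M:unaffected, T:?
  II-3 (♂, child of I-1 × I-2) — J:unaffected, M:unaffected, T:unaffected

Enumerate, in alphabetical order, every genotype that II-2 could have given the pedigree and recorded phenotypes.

J/I-1 un ·: JJ|Jj
J/I-2 un ·: JJ|Jj
J/II-1 un I-1×I-2: JJ|Jj
J/II-2 un I-1×I-2: JJ|Jj
J/II-3 un I-1×I-2: JJ|Jj
⇒ J over [I-1,I-2,II-1,II-2,II-3]: 25 consistent
M/I-1 un ·: MM|Mm
M/I-2 aff ·: mm
M/II-1 un I-1×I-2: Mm
M/II-2 un I-1×I-2: Mm
M/II-3 un I-1×I-2: Mm
⇒ M over [I-1,I-2,II-1,II-2,II-3]: 2 consistent
T/I-1 ? ·: TT|Tt|tt
T/I-2 un ·: TT|Tt
T/II-1 un I-1×I-2: TT|Tt
T/II-2 ? I-1×I-2: TT|Tt|tt
T/II-3 un I-1×I-2: TT|Tt
⇒ T over [I-1,I-2,II-1,II-2,II-3]: 32 consistent

II-2 ∈ {JJ Mm TT, JJ Mm Tt, JJ Mm tt, Jj Mm TT, Jj Mm Tt, Jj Mm tt}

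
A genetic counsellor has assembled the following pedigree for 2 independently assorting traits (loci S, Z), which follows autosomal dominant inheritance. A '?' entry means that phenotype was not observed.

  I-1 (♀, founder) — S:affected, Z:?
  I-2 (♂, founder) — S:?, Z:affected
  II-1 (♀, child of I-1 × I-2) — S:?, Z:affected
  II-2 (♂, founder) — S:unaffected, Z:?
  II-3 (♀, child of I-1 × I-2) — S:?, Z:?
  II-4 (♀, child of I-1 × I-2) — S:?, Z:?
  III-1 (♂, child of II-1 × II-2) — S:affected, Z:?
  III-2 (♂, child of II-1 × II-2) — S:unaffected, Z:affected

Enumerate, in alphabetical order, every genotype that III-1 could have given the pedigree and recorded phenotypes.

S/I-1 aff ·: Ss|SS
S/I-2 ? ·: ss|Ss|SS
S/II-1 ? I-1×I-2: Ss
S/II-2 un ·: ss
S/II-3 ? I-1×I-2: ss|Ss|SS
S/II-4 ? I-1×I-2: ss|Ss|SS
S/III-1 aff II-1×II-2: Ss
S/III-2 un II-1×II-2: ss
⇒ S over [I-1,I-2,II-1,II-2,II-3,II-4,III-1,III-2]: 22 consistent
Z/I-1 ? ·: zz|Zz|ZZ
Z/I-2 aff ·: Zz|ZZ
Z/II-1 aff I-1×I-2: Zz|ZZ
Z/II-2 ? ·: zz|Zz|ZZ
Z/II-3 ? I-1×I-2: zz|Zz|ZZ
Z/II-4 ? I-1×I-2: zz|Zz|ZZ
Z/III-1 ? II-1×II-2: zz|Zz|ZZ
Z/III-2 aff II-1×II-2: Zz|ZZ
⇒ Z over [I-1,I-2,II-1,II-2,II-3,II-4,III-1,III-2]: 372 consistent

III-1 ∈ {Ss ZZ, Ss Zz, Ss zz}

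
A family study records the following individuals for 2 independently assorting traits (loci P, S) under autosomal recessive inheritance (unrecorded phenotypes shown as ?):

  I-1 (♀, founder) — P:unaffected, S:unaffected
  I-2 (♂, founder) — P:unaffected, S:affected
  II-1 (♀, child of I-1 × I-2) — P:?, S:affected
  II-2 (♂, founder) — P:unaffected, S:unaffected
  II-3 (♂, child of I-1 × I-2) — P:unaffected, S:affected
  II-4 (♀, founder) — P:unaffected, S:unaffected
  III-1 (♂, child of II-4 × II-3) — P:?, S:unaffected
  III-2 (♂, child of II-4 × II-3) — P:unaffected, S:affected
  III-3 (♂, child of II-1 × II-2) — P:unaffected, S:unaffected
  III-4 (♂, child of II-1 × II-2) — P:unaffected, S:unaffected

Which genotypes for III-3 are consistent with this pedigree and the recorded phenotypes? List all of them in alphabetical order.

P/I-1 un ·: PP|Pp
P/I-2 un ·: PP|Pp
P/II-1 ? I-1×I-2: PP|Pp|pp
P/II-2 un ·: PP|Pp
P/II-3 un I-1×I-2: PP|Pp
P/II-4 un ·: PP|Pp
P/III-1 ? II-4×II-3: PP|Pp|pp
P/III-2 un II-4×II-3: PP|Pp
P/III-3 un II-1×II-2: PP|Pp
P/III-4 un II-1×II-2: PP|Pp
⇒ P over [I-1,I-2,II-1,II-2,II-3,II-4,III-1,III-2,III-3,III-4]: 640 consistent
S/I-1 un ·: Ss
S/I-2 aff ·: ss
S/II-1 aff I-1×I-2: ss
S/II-2 un ·: SS|Ss
S/II-3 aff I-1×I-2: ss
S/II-4 un ·: Ss
S/III-1 un II-4×II-3: Ss
S/III-2 aff II-4×II-3: ss
S/III-3 un II-1×II-2: Ss
S/III-4 un II-1×II-2: Ss
⇒ S over [I-1,I-2,II-1,II-2,II-3,II-4,III-1,III-2,III-3,III-4]: 2 consistent

III-3 ∈ {PP Ss, Pp Ss}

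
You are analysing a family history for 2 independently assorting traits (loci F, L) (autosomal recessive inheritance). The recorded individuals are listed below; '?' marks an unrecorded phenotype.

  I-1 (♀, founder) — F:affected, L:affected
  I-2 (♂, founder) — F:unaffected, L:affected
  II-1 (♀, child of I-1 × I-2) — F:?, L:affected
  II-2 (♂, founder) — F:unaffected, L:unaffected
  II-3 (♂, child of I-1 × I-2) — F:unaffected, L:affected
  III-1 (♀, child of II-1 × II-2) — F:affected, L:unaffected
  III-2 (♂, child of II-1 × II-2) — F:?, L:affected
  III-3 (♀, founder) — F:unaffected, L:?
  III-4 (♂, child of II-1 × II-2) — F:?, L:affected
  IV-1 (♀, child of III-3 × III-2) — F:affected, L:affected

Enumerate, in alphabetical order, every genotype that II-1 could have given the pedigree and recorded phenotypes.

F/I-1 aff ·: ff
F/I-2 un ·: FF|Ff
F/II-1 ? I-1×I-2: Ff|ff
F/II-2 un ·: Ff
F/II-3 un I-1×I-2: Ff
F/III-1 aff II-1×II-2: ff
F/III-2 ? II-1×II-2: Ff|ff
F/III-3 un ·: Ff
F/III-4 ? II-1×II-2: FF|Ff|ff
F/IV-1 aff III-3×III-2: ff
⇒ F over [I-1,I-2,II-1,II-2,II-3,III-1,III-2,III-3,III-4,IV-1]: 16 consistent
L/I-1 aff ·: ll
L/I-2 aff ·: ll
L/II-1 aff I-1×I-2: ll
L/II-2 un ·: Ll
L/II-3 aff I-1×I-2: ll
L/III-1 un II-1×II-2: Ll
L/III-2 aff II-1×II-2: ll
L/III-3 ? ·: Ll|ll
L/III-4 aff II-1×II-2: ll
L/IV-1 aff III-3×III-2: ll
⇒ L over [I-1,I-2,II-1,II-2,II-3,III-1,III-2,III-3,III-4,IV-1]: 2 consistent

II-1 ∈ {Ff ll, ff ll}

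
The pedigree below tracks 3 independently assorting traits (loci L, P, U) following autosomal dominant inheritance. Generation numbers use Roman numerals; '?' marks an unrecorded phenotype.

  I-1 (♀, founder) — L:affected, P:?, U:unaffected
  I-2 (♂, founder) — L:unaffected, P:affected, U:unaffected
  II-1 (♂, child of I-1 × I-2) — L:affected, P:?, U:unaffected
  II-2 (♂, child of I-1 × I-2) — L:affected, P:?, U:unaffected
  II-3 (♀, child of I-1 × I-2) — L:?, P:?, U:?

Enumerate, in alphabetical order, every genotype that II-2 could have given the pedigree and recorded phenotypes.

L/I-1 aff ·: Ll|LL
L/I-2 un ·: ll
L/II-1 aff I-1×I-2: Ll
L/II-2 aff I-1×I-2: Ll
L/II-3 ? I-1×I-2: ll|Ll
⇒ L over [I-1,I-2,II-1,II-2,II-3]: 3 consistent
P/I-1 ? ·: pp|Pp|PP
P/I-2 aff ·: Pp|PP
P/II-1 ? I-1×I-2: pp|Pp|PP
P/II-2 ? I-1×I-2: pp|Pp|PP
P/II-3 ? I-1×I-2: pp|Pp|PP
⇒ P over [I-1,I-2,II-1,II-2,II-3]: 53 consistent
U/I-1 un ·: uu
U/I-2 un ·: uu
U/II-1 un I-1×I-2: uu
U/II-2 un I-1×I-2: uu
U/II-3 ? I-1×I-2: uu
⇒ U over [I-1,I-2,II-1,II-2,II-3]: 1 consistent

II-2 ∈ {Ll PP uu, Ll Pp uu, Ll pp uu}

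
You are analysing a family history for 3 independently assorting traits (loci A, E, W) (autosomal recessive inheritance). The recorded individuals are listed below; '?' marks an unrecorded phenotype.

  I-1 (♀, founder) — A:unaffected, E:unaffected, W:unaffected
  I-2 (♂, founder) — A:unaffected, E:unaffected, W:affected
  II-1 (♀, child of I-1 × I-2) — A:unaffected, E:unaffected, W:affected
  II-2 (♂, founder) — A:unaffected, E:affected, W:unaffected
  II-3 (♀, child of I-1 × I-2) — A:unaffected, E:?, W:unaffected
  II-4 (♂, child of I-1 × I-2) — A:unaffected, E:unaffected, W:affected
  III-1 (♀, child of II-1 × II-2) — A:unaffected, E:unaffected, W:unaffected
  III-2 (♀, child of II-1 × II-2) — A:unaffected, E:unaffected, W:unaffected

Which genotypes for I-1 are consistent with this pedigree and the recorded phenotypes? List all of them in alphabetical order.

I-1 ∈ {AA EE Ww, AA Ee Ww, Aa EE Ww, Aa Ee Ww}

A/I-1 un ·: AA|Aa
A/I-2 un ·: AA|Aa
A/II-1 un I-1×I-2: AA|Aa
A/II-2 un ·: AA|Aa
A/II-3 un I-1×I-2: AA|Aa
A/II-4 un I-1×I-2: AA|Aa
A/III-1 un II-1×II-2: AA|Aa
A/III-2 un II-1×II-2: AA|Aa
⇒ A over [I-1,I-2,II-1,II-2,II-3,II-4,III-1,III-2]: 161 consistent
E/I-1 un ·: EE|Ee
E/I-2 un ·: EE|Ee
E/II-1 un I-1×I-2: EE|Ee
E/II-2 aff ·: ee
E/II-3 ? I-1×I-2: EE|Ee|ee
E/II-4 un I-1×I-2: EE|Ee
E/III-1 un II-1×II-2: Ee
E/III-2 un II-1×II-2: Ee
⇒ E over [I-1,I-2,II-1,II-2,II-3,II-4,III-1,III-2]: 29 consistent
W/I-1 un ·: Ww
W/I-2 aff ·: ww
W/II-1 aff I-1×I-2: ww
W/II-2 un ·: WW|Ww
W/II-3 un I-1×I-2: Ww
W/II-4 aff I-1×I-2: ww
W/III-1 un II-1×II-2: Ww
W/III-2 un II-1×II-2: Ww
⇒ W over [I-1,I-2,II-1,II-2,II-3,II-4,III-1,III-2]: 2 consistent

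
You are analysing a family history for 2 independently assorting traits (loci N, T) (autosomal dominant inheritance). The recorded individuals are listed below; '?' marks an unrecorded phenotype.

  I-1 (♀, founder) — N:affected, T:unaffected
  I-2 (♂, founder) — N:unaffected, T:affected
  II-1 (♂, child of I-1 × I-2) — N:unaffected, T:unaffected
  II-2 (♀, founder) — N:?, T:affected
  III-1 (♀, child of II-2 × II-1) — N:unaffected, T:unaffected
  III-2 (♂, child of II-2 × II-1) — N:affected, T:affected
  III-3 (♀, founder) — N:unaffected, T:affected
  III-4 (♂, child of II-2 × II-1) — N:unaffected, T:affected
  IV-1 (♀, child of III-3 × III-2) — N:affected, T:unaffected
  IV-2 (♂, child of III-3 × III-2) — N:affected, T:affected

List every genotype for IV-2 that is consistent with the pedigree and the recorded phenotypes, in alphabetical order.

N/I-1 aff ·: Nn
N/I-2 un ·: nn
N/II-1 un I-1×I-2: nn
N/II-2 ? ·: Nn
N/III-1 un II-2×II-1: nn
N/III-2 aff II-2×II-1: Nn
N/III-3 un ·: nn
N/III-4 un II-2×II-1: nn
N/IV-1 aff III-3×III-2: Nn
N/IV-2 aff III-3×III-2: Nn
⇒ N over [I-1,I-2,II-1,II-2,III-1,III-2,III-3,III-4,IV-1,IV-2]: 1 consistent
T/I-1 un ·: tt
T/I-2 aff ·: Tt
T/II-1 un I-1×I-2: tt
T/II-2 aff ·: Tt
T/III-1 un II-2×II-1: tt
T/III-2 aff II-2×II-1: Tt
T/III-3 aff ·: Tt
T/III-4 aff II-2×II-1: Tt
T/IV-1 un III-3×III-2: tt
T/IV-2 aff III-3×III-2: Tt|TT
⇒ T over [I-1,I-2,II-1,II-2,III-1,III-2,III-3,III-4,IV-1,IV-2]: 2 consistent

IV-2 ∈ {Nn TT, Nn Tt}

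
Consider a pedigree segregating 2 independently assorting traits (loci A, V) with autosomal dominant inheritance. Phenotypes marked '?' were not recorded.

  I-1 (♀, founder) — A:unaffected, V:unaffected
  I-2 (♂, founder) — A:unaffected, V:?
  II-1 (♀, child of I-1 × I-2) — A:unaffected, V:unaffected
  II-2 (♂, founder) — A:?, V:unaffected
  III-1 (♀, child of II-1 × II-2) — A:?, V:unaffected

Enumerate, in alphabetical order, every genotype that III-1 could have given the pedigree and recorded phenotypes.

III-1 ∈ {Aa vv, aa vv}

A/I-1 un ·: aa
A/I-2 un ·: aa
A/II-1 un I-1×I-2: aa
A/II-2 ? ·: aa|Aa|AA
A/III-1 ? II-1×II-2: aa|Aa
⇒ A over [I-1,I-2,II-1,II-2,III-1]: 4 consistent
V/I-1 un ·: vv
V/I-2 ? ·: vv|Vv
V/II-1 un I-1×I-2: vv
V/II-2 un ·: vv
V/III-1 un II-1×II-2: vv
⇒ V over [I-1,I-2,II-1,II-2,III-1]: 2 consistent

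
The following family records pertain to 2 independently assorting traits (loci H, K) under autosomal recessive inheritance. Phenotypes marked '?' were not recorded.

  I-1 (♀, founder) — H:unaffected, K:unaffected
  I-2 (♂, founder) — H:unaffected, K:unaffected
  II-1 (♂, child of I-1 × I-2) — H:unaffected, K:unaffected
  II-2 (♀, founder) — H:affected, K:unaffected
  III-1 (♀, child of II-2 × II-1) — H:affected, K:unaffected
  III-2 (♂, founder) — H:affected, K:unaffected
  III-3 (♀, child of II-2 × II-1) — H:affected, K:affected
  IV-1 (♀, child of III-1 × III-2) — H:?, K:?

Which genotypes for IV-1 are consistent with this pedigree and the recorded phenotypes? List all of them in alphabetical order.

IV-1 ∈ {hh KK, hh Kk, hh kk}

H/I-1 un ·: HH|Hh
H/I-2 un ·: HH|Hh
H/II-1 un I-1×I-2: Hh
H/II-2 aff ·: hh
H/III-1 aff II-2×II-1: hh
H/III-2 aff ·: hh
H/III-3 aff II-2×II-1: hh
H/IV-1 ? III-1×III-2: hh
⇒ H over [I-1,I-2,II-1,II-2,III-1,III-2,III-3,IV-1]: 3 consistent
K/I-1 un ·: KK|Kk
K/I-2 un ·: KK|Kk
K/II-1 un I-1×I-2: Kk
K/II-2 un ·: Kk
K/III-1 un II-2×II-1: KK|Kk
K/III-2 un ·: KK|Kk
K/III-3 aff II-2×II-1: kk
K/IV-1 ? III-1×III-2: KK|Kk|kk
⇒ K over [I-1,I-2,II-1,II-2,III-1,III-2,III-3,IV-1]: 24 consistent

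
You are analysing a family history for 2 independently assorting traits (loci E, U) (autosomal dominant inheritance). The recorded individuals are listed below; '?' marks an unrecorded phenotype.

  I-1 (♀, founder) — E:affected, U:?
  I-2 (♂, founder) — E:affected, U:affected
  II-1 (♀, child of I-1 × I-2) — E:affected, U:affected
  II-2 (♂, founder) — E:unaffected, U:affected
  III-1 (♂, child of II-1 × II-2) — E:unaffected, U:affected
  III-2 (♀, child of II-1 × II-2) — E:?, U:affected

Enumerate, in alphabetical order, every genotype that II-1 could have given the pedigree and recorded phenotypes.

II-1 ∈ {Ee UU, Ee Uu}

E/I-1 aff ·: Ee|EE
E/I-2 aff ·: Ee|EE
E/II-1 aff I-1×I-2: Ee
E/II-2 un ·: ee
E/III-1 un II-1×II-2: ee
E/III-2 ? II-1×II-2: ee|Ee
⇒ E over [I-1,I-2,II-1,II-2,III-1,III-2]: 6 consistent
U/I-1 ? ·: uu|Uu|UU
U/I-2 aff ·: Uu|UU
U/II-1 aff I-1×I-2: Uu|UU
U/II-2 aff ·: Uu|UU
U/III-1 aff II-1×II-2: Uu|UU
U/III-2 aff II-1×II-2: Uu|UU
⇒ U over [I-1,I-2,II-1,II-2,III-1,III-2]: 60 consistent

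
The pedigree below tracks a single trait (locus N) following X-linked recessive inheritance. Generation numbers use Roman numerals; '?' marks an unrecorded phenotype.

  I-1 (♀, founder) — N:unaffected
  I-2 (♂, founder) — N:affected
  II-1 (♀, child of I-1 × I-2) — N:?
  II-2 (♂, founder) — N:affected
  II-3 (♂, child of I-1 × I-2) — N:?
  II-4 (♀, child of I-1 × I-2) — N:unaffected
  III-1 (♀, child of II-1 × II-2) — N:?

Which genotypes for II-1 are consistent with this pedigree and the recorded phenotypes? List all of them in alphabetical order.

N/I-1 un ·: X^NX^N|X^NX^n
N/I-2 aff ·: X^nY
N/II-1 ? I-1×I-2: X^NX^n|X^nX^n
N/II-2 aff ·: X^nY
N/II-3 ? I-1×I-2: X^NY|X^nY
N/II-4 un I-1×I-2: X^NX^n
N/III-1 ? II-1×II-2: X^NX^n|X^nX^n
⇒ N over [I-1,I-2,II-1,II-2,II-3,II-4,III-1]: 8 consistent

II-1 ∈ {X^NX^n, X^nX^n}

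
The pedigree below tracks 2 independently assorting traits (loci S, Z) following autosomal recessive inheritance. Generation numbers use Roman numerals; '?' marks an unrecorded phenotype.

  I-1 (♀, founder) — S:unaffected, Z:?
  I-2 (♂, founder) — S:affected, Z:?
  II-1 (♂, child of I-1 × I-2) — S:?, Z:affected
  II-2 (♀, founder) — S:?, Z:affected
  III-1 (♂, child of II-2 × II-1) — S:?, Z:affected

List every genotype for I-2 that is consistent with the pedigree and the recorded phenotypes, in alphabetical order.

I-2 ∈ {ss Zz, ss zz}

S/I-1 un ·: SS|Ss
S/I-2 aff ·: ss
S/II-1 ? I-1×I-2: Ss|ss
S/II-2 ? ·: SS|Ss|ss
S/III-1 ? II-2×II-1: SS|Ss|ss
⇒ S over [I-1,I-2,II-1,II-2,III-1]: 18 consistent
Z/I-1 ? ·: Zz|zz
Z/I-2 ? ·: Zz|zz
Z/II-1 aff I-1×I-2: zz
Z/II-2 aff ·: zz
Z/III-1 aff II-2×II-1: zz
⇒ Z over [I-1,I-2,II-1,II-2,III-1]: 4 consistent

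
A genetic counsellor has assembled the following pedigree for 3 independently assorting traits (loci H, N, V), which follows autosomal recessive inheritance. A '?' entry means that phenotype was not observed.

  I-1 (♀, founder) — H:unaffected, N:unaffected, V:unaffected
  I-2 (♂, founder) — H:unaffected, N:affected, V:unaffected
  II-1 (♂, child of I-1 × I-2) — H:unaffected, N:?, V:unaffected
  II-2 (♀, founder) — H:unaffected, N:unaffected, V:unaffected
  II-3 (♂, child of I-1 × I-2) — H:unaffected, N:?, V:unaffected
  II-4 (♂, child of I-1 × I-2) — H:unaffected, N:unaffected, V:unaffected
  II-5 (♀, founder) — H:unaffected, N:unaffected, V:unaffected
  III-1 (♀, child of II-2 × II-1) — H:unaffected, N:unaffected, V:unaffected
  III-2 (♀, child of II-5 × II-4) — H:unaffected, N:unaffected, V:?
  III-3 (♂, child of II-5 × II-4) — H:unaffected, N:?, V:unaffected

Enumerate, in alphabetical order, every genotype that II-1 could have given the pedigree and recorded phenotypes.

II-1 ∈ {HH Nn VV, HH Nn Vv, HH nn VV, HH nn Vv, Hh Nn VV, Hh Nn Vv, Hh nn VV, Hh nn Vv}

H/I-1 un ·: HH|Hh
H/I-2 un ·: HH|Hh
H/II-1 un I-1×I-2: HH|Hh
H/II-2 un ·: HH|Hh
H/II-3 un I-1×I-2: HH|Hh
H/II-4 un I-1×I-2: HH|Hh
H/II-5 un ·: HH|Hh
H/III-1 un II-2×II-1: HH|Hh
H/III-2 un II-5×II-4: HH|Hh
H/III-3 un II-5×II-4: HH|Hh
⇒ H over [I-1,I-2,II-1,II-2,II-3,II-4,II-5,III-1,III-2,III-3]: 561 consistent
N/I-1 un ·: NN|Nn
N/I-2 aff ·: nn
N/II-1 ? I-1×I-2: Nn|nn
N/II-2 un ·: NN|Nn
N/II-3 ? I-1×I-2: Nn|nn
N/II-4 un I-1×I-2: Nn
N/II-5 un ·: NN|Nn
N/III-1 un II-2×II-1: NN|Nn
N/III-2 un II-5×II-4: NN|Nn
N/III-3 ? II-5×II-4: NN|Nn|nn
⇒ N over [I-1,I-2,II-1,II-2,II-3,II-4,II-5,III-1,III-2,III-3]: 160 consistent
V/I-1 un ·: VV|Vv
V/I-2 un ·: VV|Vv
V/II-1 un I-1×I-2: VV|Vv
V/II-2 un ·: VV|Vv
V/II-3 un I-1×I-2: VV|Vv
V/II-4 un I-1×I-2: VV|Vv
V/II-5 un ·: VV|Vv
V/III-1 un II-2×II-1: VV|Vv
V/III-2 ? II-5×II-4: VV|Vv|vv
V/III-3 un II-5×II-4: VV|Vv
⇒ V over [I-1,I-2,II-1,II-2,II-3,II-4,II-5,III-1,III-2,III-3]: 645 consistent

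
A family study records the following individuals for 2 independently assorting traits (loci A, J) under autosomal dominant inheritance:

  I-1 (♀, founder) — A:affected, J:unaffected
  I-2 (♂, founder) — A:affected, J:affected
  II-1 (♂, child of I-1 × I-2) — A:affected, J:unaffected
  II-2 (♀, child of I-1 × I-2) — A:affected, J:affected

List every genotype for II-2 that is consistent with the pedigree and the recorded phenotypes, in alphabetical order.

II-2 ∈ {AA Jj, Aa Jj}

A/I-1 aff ·: Aa|AA
A/I-2 aff ·: Aa|AA
A/II-1 aff I-1×I-2: Aa|AA
A/II-2 aff I-1×I-2: Aa|AA
⇒ A over [I-1,I-2,II-1,II-2]: 13 consistent
J/I-1 un ·: jj
J/I-2 aff ·: Jj
J/II-1 un I-1×I-2: jj
J/II-2 aff I-1×I-2: Jj
⇒ J over [I-1,I-2,II-1,II-2]: 1 consistent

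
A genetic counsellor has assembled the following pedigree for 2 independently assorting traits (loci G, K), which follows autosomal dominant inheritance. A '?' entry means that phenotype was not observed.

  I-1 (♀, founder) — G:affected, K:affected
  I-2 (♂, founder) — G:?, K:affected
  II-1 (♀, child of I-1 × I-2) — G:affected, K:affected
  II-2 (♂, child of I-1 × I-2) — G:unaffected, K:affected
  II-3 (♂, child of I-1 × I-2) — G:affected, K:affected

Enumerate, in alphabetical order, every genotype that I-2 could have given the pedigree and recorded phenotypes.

G/I-1 aff ·: Gg
G/I-2 ? ·: gg|Gg
G/II-1 aff I-1×I-2: Gg|GG
G/II-2 un I-1×I-2: gg
G/II-3 aff I-1×I-2: Gg|GG
⇒ G over [I-1,I-2,II-1,II-2,II-3]: 5 consistent
K/I-1 aff ·: Kk|KK
K/I-2 aff ·: Kk|KK
K/II-1 aff I-1×I-2: Kk|KK
K/II-2 aff I-1×I-2: Kk|KK
K/II-3 aff I-1×I-2: Kk|KK
⇒ K over [I-1,I-2,II-1,II-2,II-3]: 25 consistent

I-2 ∈ {Gg KK, Gg Kk, gg KK, gg Kk}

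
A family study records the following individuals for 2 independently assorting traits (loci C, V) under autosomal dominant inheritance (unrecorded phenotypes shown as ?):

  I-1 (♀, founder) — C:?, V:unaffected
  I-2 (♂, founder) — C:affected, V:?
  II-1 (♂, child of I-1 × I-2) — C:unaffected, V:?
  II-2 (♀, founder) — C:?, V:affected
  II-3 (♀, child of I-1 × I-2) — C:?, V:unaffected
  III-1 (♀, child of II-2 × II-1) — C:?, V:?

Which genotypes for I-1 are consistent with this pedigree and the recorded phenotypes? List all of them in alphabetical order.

C/I-1 ? ·: cc|Cc
C/I-2 aff ·: Cc
C/II-1 un I-1×I-2: cc
C/II-2 ? ·: cc|Cc|CC
C/II-3 ? I-1×I-2: cc|Cc|CC
C/III-1 ? II-2×II-1: cc|Cc
⇒ C over [I-1,I-2,II-1,II-2,II-3,III-1]: 20 consistent
V/I-1 un ·: vv
V/I-2 ? ·: vv|Vv
V/II-1 ? I-1×I-2: vv|Vv
V/II-2 aff ·: Vv|VV
V/II-3 un I-1×I-2: vv
V/III-1 ? II-2×II-1: vv|Vv|VV
⇒ V over [I-1,I-2,II-1,II-2,II-3,III-1]: 11 consistent

I-1 ∈ {Cc vv, cc vv}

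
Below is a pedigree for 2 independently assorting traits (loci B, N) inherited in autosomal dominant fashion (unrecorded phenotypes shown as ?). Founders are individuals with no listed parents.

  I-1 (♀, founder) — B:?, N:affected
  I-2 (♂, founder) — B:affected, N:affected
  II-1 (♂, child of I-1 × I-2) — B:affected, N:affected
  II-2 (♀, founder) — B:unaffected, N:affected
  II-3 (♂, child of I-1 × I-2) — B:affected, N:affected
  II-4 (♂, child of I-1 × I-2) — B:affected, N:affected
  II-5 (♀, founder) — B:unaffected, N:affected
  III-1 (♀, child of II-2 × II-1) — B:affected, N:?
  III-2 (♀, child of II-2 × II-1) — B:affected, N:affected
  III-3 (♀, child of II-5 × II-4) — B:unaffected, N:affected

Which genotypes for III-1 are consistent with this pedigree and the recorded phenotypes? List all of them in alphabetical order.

III-1 ∈ {Bb NN, Bb Nn, Bb nn}

B/I-1 ? ·: bb|Bb|BB
B/I-2 aff ·: Bb|BB
B/II-1 aff I-1×I-2: Bb|BB
B/II-2 un ·: bb
B/II-3 aff I-1×I-2: Bb|BB
B/II-4 aff I-1×I-2: Bb
B/II-5 un ·: bb
B/III-1 aff II-2×II-1: Bb
B/III-2 aff II-2×II-1: Bb
B/III-3 un II-5×II-4: bb
⇒ B over [I-1,I-2,II-1,II-2,II-3,II-4,II-5,III-1,III-2,III-3]: 14 consistent
N/I-1 aff ·: Nn|NN
N/I-2 aff ·: Nn|NN
N/II-1 aff I-1×I-2: Nn|NN
N/II-2 aff ·: Nn|NN
N/II-3 aff I-1×I-2: Nn|NN
N/II-4 aff I-1×I-2: Nn|NN
N/II-5 aff ·: Nn|NN
N/III-1 ? II-2×II-1: nn|Nn|NN
N/III-2 aff II-2×II-1: Nn|NN
N/III-3 aff II-5×II-4: Nn|NN
⇒ N over [I-1,I-2,II-1,II-2,II-3,II-4,II-5,III-1,III-2,III-3]: 645 consistent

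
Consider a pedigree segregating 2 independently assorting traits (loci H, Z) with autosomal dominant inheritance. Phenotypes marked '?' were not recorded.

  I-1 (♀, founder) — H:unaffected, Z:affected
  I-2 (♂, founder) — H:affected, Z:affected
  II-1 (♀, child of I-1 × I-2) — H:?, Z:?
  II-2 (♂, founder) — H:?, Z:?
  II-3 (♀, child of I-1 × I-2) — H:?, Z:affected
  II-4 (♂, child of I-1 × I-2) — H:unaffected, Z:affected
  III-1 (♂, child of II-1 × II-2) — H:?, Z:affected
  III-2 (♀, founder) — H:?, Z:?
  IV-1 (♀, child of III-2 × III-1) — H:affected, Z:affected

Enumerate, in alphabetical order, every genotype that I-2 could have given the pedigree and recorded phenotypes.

H/I-1 un ·: hh
H/I-2 aff ·: Hh
H/II-1 ? I-1×I-2: hh|Hh
H/II-2 ? ·: hh|Hh|HH
H/II-3 ? I-1×I-2: hh|Hh
H/II-4 un I-1×I-2: hh
H/III-1 ? II-1×II-2: hh|Hh|HH
H/III-2 ? ·: hh|Hh|HH
H/IV-1 aff III-2×III-1: Hh|HH
⇒ H over [I-1,I-2,II-1,II-2,II-3,II-4,III-1,III-2,IV-1]: 82 consistent
Z/I-1 aff ·: Zz|ZZ
Z/I-2 aff ·: Zz|ZZ
Z/II-1 ? I-1×I-2: zz|Zz|ZZ
Z/II-2 ? ·: zz|Zz|ZZ
Z/II-3 aff I-1×I-2: Zz|ZZ
Z/II-4 aff I-1×I-2: Zz|ZZ
Z/III-1 aff II-1×II-2: Zz|ZZ
Z/III-2 ? ·: zz|Zz|ZZ
Z/IV-1 aff III-2×III-1: Zz|ZZ
⇒ Z over [I-1,I-2,II-1,II-2,II-3,II-4,III-1,III-2,IV-1]: 550 consistent

I-2 ∈ {Hh ZZ, Hh Zz}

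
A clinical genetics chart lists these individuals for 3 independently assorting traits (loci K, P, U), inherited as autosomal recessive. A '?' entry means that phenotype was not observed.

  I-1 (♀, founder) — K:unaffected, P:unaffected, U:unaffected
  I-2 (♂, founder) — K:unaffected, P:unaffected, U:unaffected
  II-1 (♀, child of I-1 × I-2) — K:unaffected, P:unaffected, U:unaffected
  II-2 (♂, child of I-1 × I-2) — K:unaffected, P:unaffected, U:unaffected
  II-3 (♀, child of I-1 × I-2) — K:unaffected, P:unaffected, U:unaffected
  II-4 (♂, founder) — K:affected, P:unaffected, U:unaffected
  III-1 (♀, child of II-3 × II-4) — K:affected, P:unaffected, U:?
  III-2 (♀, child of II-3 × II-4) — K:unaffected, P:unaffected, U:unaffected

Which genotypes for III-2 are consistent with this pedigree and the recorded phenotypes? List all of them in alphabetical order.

III-2 ∈ {Kk PP UU, Kk PP Uu, Kk Pp UU, Kk Pp Uu}

K/I-1 un ·: KK|Kk
K/I-2 un ·: KK|Kk
K/II-1 un I-1×I-2: KK|Kk
K/II-2 un I-1×I-2: KK|Kk
K/II-3 un I-1×I-2: Kk
K/II-4 aff ·: kk
K/III-1 aff II-3×II-4: kk
K/III-2 un II-3×II-4: Kk
⇒ K over [I-1,I-2,II-1,II-2,II-3,II-4,III-1,III-2]: 12 consistent
P/I-1 un ·: PP|Pp
P/I-2 un ·: PP|Pp
P/II-1 un I-1×I-2: PP|Pp
P/II-2 un I-1×I-2: PP|Pp
P/II-3 un I-1×I-2: PP|Pp
P/II-4 un ·: PP|Pp
P/III-1 un II-3×II-4: PP|Pp
P/III-2 un II-3×II-4: PP|Pp
⇒ P over [I-1,I-2,II-1,II-2,II-3,II-4,III-1,III-2]: 161 consistent
U/I-1 un ·: UU|Uu
U/I-2 un ·: UU|Uu
U/II-1 un I-1×I-2: UU|Uu
U/II-2 un I-1×I-2: UU|Uu
U/II-3 un I-1×I-2: UU|Uu
U/II-4 un ·: UU|Uu
U/III-1 ? II-3×II-4: UU|Uu|uu
U/III-2 un II-3×II-4: UU|Uu
⇒ U over [I-1,I-2,II-1,II-2,II-3,II-4,III-1,III-2]: 185 consistent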